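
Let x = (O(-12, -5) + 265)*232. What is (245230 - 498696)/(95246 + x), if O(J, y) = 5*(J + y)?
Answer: -126733/68503 ≈ -1.8500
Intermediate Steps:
O(J, y) = 5*J + 5*y
x = 41760 (x = ((5*(-12) + 5*(-5)) + 265)*232 = ((-60 - 25) + 265)*232 = (-85 + 265)*232 = 180*232 = 41760)
(245230 - 498696)/(95246 + x) = (245230 - 498696)/(95246 + 41760) = -253466/137006 = -253466*1/137006 = -126733/68503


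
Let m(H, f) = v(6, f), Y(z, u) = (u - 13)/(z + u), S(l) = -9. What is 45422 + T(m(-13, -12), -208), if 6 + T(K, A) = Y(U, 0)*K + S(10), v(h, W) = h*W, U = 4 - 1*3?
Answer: 46343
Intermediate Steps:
U = 1 (U = 4 - 3 = 1)
v(h, W) = W*h
Y(z, u) = (-13 + u)/(u + z)
m(H, f) = 6*f (m(H, f) = f*6 = 6*f)
T(K, A) = -15 - 13*K (T(K, A) = -6 + (((-13 + 0)/(0 + 1))*K - 9) = -6 + ((-13/1)*K - 9) = -6 + ((1*(-13))*K - 9) = -6 + (-13*K - 9) = -6 + (-9 - 13*K) = -15 - 13*K)
45422 + T(m(-13, -12), -208) = 45422 + (-15 - 78*(-12)) = 45422 + (-15 - 13*(-72)) = 45422 + (-15 + 936) = 45422 + 921 = 46343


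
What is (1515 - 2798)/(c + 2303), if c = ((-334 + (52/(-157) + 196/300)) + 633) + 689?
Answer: -15107325/38755318 ≈ -0.38981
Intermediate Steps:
c = 11637493/11775 (c = ((-334 + (52*(-1/157) + 196*(1/300))) + 633) + 689 = ((-334 + (-52/157 + 49/75)) + 633) + 689 = ((-334 + 3793/11775) + 633) + 689 = (-3929057/11775 + 633) + 689 = 3524518/11775 + 689 = 11637493/11775 ≈ 988.32)
(1515 - 2798)/(c + 2303) = (1515 - 2798)/(11637493/11775 + 2303) = -1283/38755318/11775 = -1283*11775/38755318 = -15107325/38755318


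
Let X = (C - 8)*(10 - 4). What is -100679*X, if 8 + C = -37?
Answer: 32015922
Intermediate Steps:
C = -45 (C = -8 - 37 = -45)
X = -318 (X = (-45 - 8)*(10 - 4) = -53*6 = -318)
-100679*X = -100679*(-318) = 32015922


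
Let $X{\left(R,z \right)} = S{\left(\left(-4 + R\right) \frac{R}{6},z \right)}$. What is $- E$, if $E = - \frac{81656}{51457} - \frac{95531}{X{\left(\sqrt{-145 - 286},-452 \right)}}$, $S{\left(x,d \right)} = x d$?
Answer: $\frac{7665422811}{1732763018} - \frac{191062 i \sqrt{431}}{7256747} \approx 4.4238 - 0.5466 i$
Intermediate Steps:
$S{\left(x,d \right)} = d x$
$X{\left(R,z \right)} = \frac{R z \left(-4 + R\right)}{6}$ ($X{\left(R,z \right)} = z \left(-4 + R\right) \frac{R}{6} = z \frac{R \left(-4 + R\right)}{6} = \frac{R z \left(-4 + R\right)}{6}$)
$E = - \frac{81656}{51457} - \frac{286593 i \sqrt{431}}{97406 \left(-4 + i \sqrt{431}\right)}$ ($E = - \frac{81656}{51457} - \frac{95531}{\frac{1}{6} \sqrt{-145 - 286} \left(-452\right) \left(-4 + \sqrt{-145 - 286}\right)} = \left(-81656\right) \frac{1}{51457} - \frac{95531}{\frac{1}{6} \sqrt{-431} \left(-452\right) \left(-4 + \sqrt{-431}\right)} = - \frac{81656}{51457} - \frac{95531}{\frac{1}{6} i \sqrt{431} \left(-452\right) \left(-4 + i \sqrt{431}\right)} = - \frac{81656}{51457} - \frac{95531}{\left(- \frac{226}{3}\right) i \sqrt{431} \left(-4 + i \sqrt{431}\right)} = - \frac{81656}{51457} - 95531 \frac{3 i \sqrt{431}}{97406 \left(-4 + i \sqrt{431}\right)} = - \frac{81656}{51457} - \frac{286593 i \sqrt{431}}{97406 \left(-4 + i \sqrt{431}\right)} \approx -4.4238 + 0.5466 i$)
$- E = - (- \frac{7665422811}{1732763018} + \frac{191062 i \sqrt{431}}{7256747}) = \frac{7665422811}{1732763018} - \frac{191062 i \sqrt{431}}{7256747}$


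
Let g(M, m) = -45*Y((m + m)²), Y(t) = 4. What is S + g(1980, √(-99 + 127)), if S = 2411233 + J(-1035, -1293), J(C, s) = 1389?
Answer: 2412442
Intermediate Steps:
g(M, m) = -180 (g(M, m) = -45*4 = -180)
S = 2412622 (S = 2411233 + 1389 = 2412622)
S + g(1980, √(-99 + 127)) = 2412622 - 180 = 2412442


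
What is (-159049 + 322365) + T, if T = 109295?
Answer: 272611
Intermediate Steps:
(-159049 + 322365) + T = (-159049 + 322365) + 109295 = 163316 + 109295 = 272611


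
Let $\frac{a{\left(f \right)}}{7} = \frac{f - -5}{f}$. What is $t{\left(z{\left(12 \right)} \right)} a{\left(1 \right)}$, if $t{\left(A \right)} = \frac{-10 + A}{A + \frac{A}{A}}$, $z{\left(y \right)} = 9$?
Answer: $- \frac{21}{5} \approx -4.2$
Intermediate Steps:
$t{\left(A \right)} = \frac{-10 + A}{1 + A}$ ($t{\left(A \right)} = \frac{-10 + A}{A + 1} = \frac{-10 + A}{1 + A}$)
$a{\left(f \right)} = \frac{7 \left(5 + f\right)}{f}$ ($a{\left(f \right)} = 7 \frac{f - -5}{f} = 7 \frac{f + 5}{f} = 7 \frac{5 + f}{f} = \frac{7 \left(5 + f\right)}{f}$)
$t{\left(z{\left(12 \right)} \right)} a{\left(1 \right)} = \frac{-10 + 9}{1 + 9} \left(7 + \frac{35}{1}\right) = \frac{1}{10} \left(-1\right) \left(7 + 35 \cdot 1\right) = \frac{1}{10} \left(-1\right) \left(7 + 35\right) = \left(- \frac{1}{10}\right) 42 = - \frac{21}{5}$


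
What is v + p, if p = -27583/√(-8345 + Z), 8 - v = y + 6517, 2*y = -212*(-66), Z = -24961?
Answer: -13505 + 27583*I*√33306/33306 ≈ -13505.0 + 151.14*I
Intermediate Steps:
y = 6996 (y = (-212*(-66))/2 = (½)*13992 = 6996)
v = -13505 (v = 8 - (6996 + 6517) = 8 - 1*13513 = 8 - 13513 = -13505)
p = 27583*I*√33306/33306 (p = -27583/√(-8345 - 24961) = -27583*(-I*√33306/33306) = -(-27583)*I*√33306/33306 = 27583*I*√33306/33306 ≈ 151.14*I)
v + p = -13505 + 27583*I*√33306/33306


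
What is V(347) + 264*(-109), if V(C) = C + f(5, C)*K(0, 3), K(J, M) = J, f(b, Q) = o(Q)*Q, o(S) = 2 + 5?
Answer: -28429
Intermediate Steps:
o(S) = 7
f(b, Q) = 7*Q
V(C) = C (V(C) = C + (7*C)*0 = C + 0 = C)
V(347) + 264*(-109) = 347 + 264*(-109) = 347 - 28776 = -28429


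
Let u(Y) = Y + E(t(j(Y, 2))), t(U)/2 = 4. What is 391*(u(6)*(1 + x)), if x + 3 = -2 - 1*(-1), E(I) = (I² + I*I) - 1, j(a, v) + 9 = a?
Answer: -156009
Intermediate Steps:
j(a, v) = -9 + a
t(U) = 8 (t(U) = 2*4 = 8)
E(I) = -1 + 2*I² (E(I) = (I² + I²) - 1 = 2*I² - 1 = -1 + 2*I²)
u(Y) = 127 + Y (u(Y) = Y + (-1 + 2*8²) = Y + (-1 + 2*64) = Y + (-1 + 128) = Y + 127 = 127 + Y)
x = -4 (x = -3 + (-2 - 1*(-1)) = -3 + (-2 + 1) = -3 - 1 = -4)
391*(u(6)*(1 + x)) = 391*((127 + 6)*(1 - 4)) = 391*(133*(-3)) = 391*(-399) = -156009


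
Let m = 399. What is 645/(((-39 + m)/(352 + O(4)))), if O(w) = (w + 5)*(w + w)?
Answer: 2279/3 ≈ 759.67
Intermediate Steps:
O(w) = 2*w*(5 + w) (O(w) = (5 + w)*(2*w) = 2*w*(5 + w))
645/(((-39 + m)/(352 + O(4)))) = 645/(((-39 + 399)/(352 + 2*4*(5 + 4)))) = 645/((360/(352 + 2*4*9))) = 645/((360/(352 + 72))) = 645/((360/424)) = 645/((360*(1/424))) = 645/(45/53) = 645*(53/45) = 2279/3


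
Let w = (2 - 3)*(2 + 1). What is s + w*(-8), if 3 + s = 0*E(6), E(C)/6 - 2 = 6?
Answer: 21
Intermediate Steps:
w = -3 (w = -1*3 = -3)
E(C) = 48 (E(C) = 12 + 6*6 = 12 + 36 = 48)
s = -3 (s = -3 + 0*48 = -3 + 0 = -3)
s + w*(-8) = -3 - 3*(-8) = -3 + 24 = 21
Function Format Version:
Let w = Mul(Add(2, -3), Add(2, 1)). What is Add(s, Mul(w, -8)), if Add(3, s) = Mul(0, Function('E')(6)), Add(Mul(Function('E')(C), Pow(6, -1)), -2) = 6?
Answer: 21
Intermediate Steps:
w = -3 (w = Mul(-1, 3) = -3)
Function('E')(C) = 48 (Function('E')(C) = Add(12, Mul(6, 6)) = Add(12, 36) = 48)
s = -3 (s = Add(-3, Mul(0, 48)) = Add(-3, 0) = -3)
Add(s, Mul(w, -8)) = Add(-3, Mul(-3, -8)) = Add(-3, 24) = 21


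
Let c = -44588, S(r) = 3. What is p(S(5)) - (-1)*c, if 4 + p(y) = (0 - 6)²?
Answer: -44556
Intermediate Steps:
p(y) = 32 (p(y) = -4 + (0 - 6)² = -4 + (-6)² = -4 + 36 = 32)
p(S(5)) - (-1)*c = 32 - (-1)*(-44588) = 32 - 1*44588 = 32 - 44588 = -44556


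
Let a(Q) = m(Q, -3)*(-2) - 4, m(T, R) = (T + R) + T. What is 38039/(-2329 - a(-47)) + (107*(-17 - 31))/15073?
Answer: -586299431/37968887 ≈ -15.442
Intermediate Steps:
m(T, R) = R + 2*T (m(T, R) = (R + T) + T = R + 2*T)
a(Q) = 2 - 4*Q (a(Q) = (-3 + 2*Q)*(-2) - 4 = (6 - 4*Q) - 4 = 2 - 4*Q)
38039/(-2329 - a(-47)) + (107*(-17 - 31))/15073 = 38039/(-2329 - (2 - 4*(-47))) + (107*(-17 - 31))/15073 = 38039/(-2329 - (2 + 188)) + (107*(-48))*(1/15073) = 38039/(-2329 - 1*190) - 5136*1/15073 = 38039/(-2329 - 190) - 5136/15073 = 38039/(-2519) - 5136/15073 = 38039*(-1/2519) - 5136/15073 = -38039/2519 - 5136/15073 = -586299431/37968887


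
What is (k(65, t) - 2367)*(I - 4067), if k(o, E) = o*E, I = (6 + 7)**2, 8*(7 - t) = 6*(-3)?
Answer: 13765787/2 ≈ 6.8829e+6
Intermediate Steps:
t = 37/4 (t = 7 - 3*(-3)/4 = 7 - 1/8*(-18) = 7 + 9/4 = 37/4 ≈ 9.2500)
I = 169 (I = 13**2 = 169)
k(o, E) = E*o
(k(65, t) - 2367)*(I - 4067) = ((37/4)*65 - 2367)*(169 - 4067) = (2405/4 - 2367)*(-3898) = -7063/4*(-3898) = 13765787/2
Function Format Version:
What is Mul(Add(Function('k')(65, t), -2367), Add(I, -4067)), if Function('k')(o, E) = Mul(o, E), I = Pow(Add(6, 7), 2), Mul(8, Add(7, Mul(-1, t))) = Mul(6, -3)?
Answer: Rational(13765787, 2) ≈ 6.8829e+6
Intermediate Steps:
t = Rational(37, 4) (t = Add(7, Mul(Rational(-1, 8), Mul(6, -3))) = Add(7, Mul(Rational(-1, 8), -18)) = Add(7, Rational(9, 4)) = Rational(37, 4) ≈ 9.2500)
I = 169 (I = Pow(13, 2) = 169)
Function('k')(o, E) = Mul(E, o)
Mul(Add(Function('k')(65, t), -2367), Add(I, -4067)) = Mul(Add(Mul(Rational(37, 4), 65), -2367), Add(169, -4067)) = Mul(Add(Rational(2405, 4), -2367), -3898) = Mul(Rational(-7063, 4), -3898) = Rational(13765787, 2)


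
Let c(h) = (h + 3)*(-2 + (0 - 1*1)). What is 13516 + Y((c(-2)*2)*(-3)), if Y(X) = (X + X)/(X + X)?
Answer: 13517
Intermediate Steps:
c(h) = -9 - 3*h (c(h) = (3 + h)*(-2 + (0 - 1)) = (3 + h)*(-2 - 1) = (3 + h)*(-3) = -9 - 3*h)
Y(X) = 1 (Y(X) = (2*X)/((2*X)) = (2*X)*(1/(2*X)) = 1)
13516 + Y((c(-2)*2)*(-3)) = 13516 + 1 = 13517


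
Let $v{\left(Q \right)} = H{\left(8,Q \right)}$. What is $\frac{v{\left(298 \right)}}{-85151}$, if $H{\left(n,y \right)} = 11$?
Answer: $- \frac{1}{7741} \approx -0.00012918$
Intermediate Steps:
$v{\left(Q \right)} = 11$
$\frac{v{\left(298 \right)}}{-85151} = \frac{11}{-85151} = 11 \left(- \frac{1}{85151}\right) = - \frac{1}{7741}$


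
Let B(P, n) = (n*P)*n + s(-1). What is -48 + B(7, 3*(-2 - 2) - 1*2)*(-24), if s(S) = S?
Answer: -32952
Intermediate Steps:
B(P, n) = -1 + P*n**2 (B(P, n) = (n*P)*n - 1 = (P*n)*n - 1 = P*n**2 - 1 = -1 + P*n**2)
-48 + B(7, 3*(-2 - 2) - 1*2)*(-24) = -48 + (-1 + 7*(3*(-2 - 2) - 1*2)**2)*(-24) = -48 + (-1 + 7*(3*(-4) - 2)**2)*(-24) = -48 + (-1 + 7*(-12 - 2)**2)*(-24) = -48 + (-1 + 7*(-14)**2)*(-24) = -48 + (-1 + 7*196)*(-24) = -48 + (-1 + 1372)*(-24) = -48 + 1371*(-24) = -48 - 32904 = -32952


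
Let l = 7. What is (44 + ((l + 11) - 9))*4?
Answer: 212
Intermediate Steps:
(44 + ((l + 11) - 9))*4 = (44 + ((7 + 11) - 9))*4 = (44 + (18 - 9))*4 = (44 + 9)*4 = 53*4 = 212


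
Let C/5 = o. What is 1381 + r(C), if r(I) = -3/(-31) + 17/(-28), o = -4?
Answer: 1198265/868 ≈ 1380.5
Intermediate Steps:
C = -20 (C = 5*(-4) = -20)
r(I) = -443/868 (r(I) = -3*(-1/31) + 17*(-1/28) = 3/31 - 17/28 = -443/868)
1381 + r(C) = 1381 - 443/868 = 1198265/868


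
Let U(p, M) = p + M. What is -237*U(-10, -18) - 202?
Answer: 6434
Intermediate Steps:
U(p, M) = M + p
-237*U(-10, -18) - 202 = -237*(-18 - 10) - 202 = -237*(-28) - 202 = 6636 - 202 = 6434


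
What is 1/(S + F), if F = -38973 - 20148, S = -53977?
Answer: -1/113098 ≈ -8.8419e-6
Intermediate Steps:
F = -59121
1/(S + F) = 1/(-53977 - 59121) = 1/(-113098) = -1/113098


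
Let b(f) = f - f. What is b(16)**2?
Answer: 0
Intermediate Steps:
b(f) = 0
b(16)**2 = 0**2 = 0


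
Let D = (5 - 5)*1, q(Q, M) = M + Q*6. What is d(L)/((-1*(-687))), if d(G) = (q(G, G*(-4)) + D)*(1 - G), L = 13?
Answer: -104/229 ≈ -0.45415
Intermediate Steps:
q(Q, M) = M + 6*Q
D = 0 (D = 0*1 = 0)
d(G) = 2*G*(1 - G) (d(G) = ((G*(-4) + 6*G) + 0)*(1 - G) = ((-4*G + 6*G) + 0)*(1 - G) = (2*G + 0)*(1 - G) = (2*G)*(1 - G) = 2*G*(1 - G))
d(L)/((-1*(-687))) = (2*13*(1 - 1*13))/((-1*(-687))) = (2*13*(1 - 13))/687 = (2*13*(-12))*(1/687) = -312*1/687 = -104/229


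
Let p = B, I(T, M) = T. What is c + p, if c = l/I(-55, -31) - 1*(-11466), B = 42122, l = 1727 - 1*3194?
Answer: 2948807/55 ≈ 53615.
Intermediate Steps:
l = -1467 (l = 1727 - 3194 = -1467)
c = 632097/55 (c = -1467/(-55) - 1*(-11466) = -1467*(-1/55) + 11466 = 1467/55 + 11466 = 632097/55 ≈ 11493.)
p = 42122
c + p = 632097/55 + 42122 = 2948807/55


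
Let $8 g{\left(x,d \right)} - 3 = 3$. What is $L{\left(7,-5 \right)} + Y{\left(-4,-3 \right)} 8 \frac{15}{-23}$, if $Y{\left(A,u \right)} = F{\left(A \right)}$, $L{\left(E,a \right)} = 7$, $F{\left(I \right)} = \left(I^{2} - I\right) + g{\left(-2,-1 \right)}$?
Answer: $- \frac{2329}{23} \approx -101.26$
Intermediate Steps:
$g{\left(x,d \right)} = \frac{3}{4}$ ($g{\left(x,d \right)} = \frac{3}{8} + \frac{1}{8} \cdot 3 = \frac{3}{8} + \frac{3}{8} = \frac{3}{4}$)
$F{\left(I \right)} = \frac{3}{4} + I^{2} - I$ ($F{\left(I \right)} = \left(I^{2} - I\right) + \frac{3}{4} = \frac{3}{4} + I^{2} - I$)
$Y{\left(A,u \right)} = \frac{3}{4} + A^{2} - A$
$L{\left(7,-5 \right)} + Y{\left(-4,-3 \right)} 8 \frac{15}{-23} = 7 + \left(\frac{3}{4} + \left(-4\right)^{2} - -4\right) 8 \frac{15}{-23} = 7 + \left(\frac{3}{4} + 16 + 4\right) 8 \cdot 15 \left(- \frac{1}{23}\right) = 7 + \frac{83}{4} \cdot 8 \left(- \frac{15}{23}\right) = 7 + 166 \left(- \frac{15}{23}\right) = 7 - \frac{2490}{23} = - \frac{2329}{23}$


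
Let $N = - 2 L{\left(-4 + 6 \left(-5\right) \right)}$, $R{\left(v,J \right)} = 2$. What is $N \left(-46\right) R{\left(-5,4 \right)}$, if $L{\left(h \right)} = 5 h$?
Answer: $-31280$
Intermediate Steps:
$N = 340$ ($N = - 2 \cdot 5 \left(-4 + 6 \left(-5\right)\right) = - 2 \cdot 5 \left(-4 - 30\right) = - 2 \cdot 5 \left(-34\right) = \left(-2\right) \left(-170\right) = 340$)
$N \left(-46\right) R{\left(-5,4 \right)} = 340 \left(-46\right) 2 = \left(-15640\right) 2 = -31280$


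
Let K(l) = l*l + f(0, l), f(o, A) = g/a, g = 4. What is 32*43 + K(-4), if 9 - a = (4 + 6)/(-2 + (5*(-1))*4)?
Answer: 36203/26 ≈ 1392.4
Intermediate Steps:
a = 104/11 (a = 9 - (4 + 6)/(-2 + (5*(-1))*4) = 9 - 10/(-2 - 5*4) = 9 - 10/(-2 - 20) = 9 - 10/(-22) = 9 - 10*(-1)/22 = 9 - 1*(-5/11) = 9 + 5/11 = 104/11 ≈ 9.4545)
f(o, A) = 11/26 (f(o, A) = 4/(104/11) = 4*(11/104) = 11/26)
K(l) = 11/26 + l**2 (K(l) = l*l + 11/26 = l**2 + 11/26 = 11/26 + l**2)
32*43 + K(-4) = 32*43 + (11/26 + (-4)**2) = 1376 + (11/26 + 16) = 1376 + 427/26 = 36203/26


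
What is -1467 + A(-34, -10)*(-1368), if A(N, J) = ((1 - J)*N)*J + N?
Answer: -5071275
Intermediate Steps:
A(N, J) = N + J*N*(1 - J) (A(N, J) = (N*(1 - J))*J + N = J*N*(1 - J) + N = N + J*N*(1 - J))
-1467 + A(-34, -10)*(-1368) = -1467 - 34*(1 - 10 - 1*(-10)²)*(-1368) = -1467 - 34*(1 - 10 - 1*100)*(-1368) = -1467 - 34*(1 - 10 - 100)*(-1368) = -1467 - 34*(-109)*(-1368) = -1467 + 3706*(-1368) = -1467 - 5069808 = -5071275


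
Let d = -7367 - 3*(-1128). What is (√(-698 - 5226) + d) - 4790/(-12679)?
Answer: -50495667/12679 + 2*I*√1481 ≈ -3982.6 + 76.968*I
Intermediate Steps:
d = -3983 (d = -7367 + 3384 = -3983)
(√(-698 - 5226) + d) - 4790/(-12679) = (√(-698 - 5226) - 3983) - 4790/(-12679) = (√(-5924) - 3983) - 4790*(-1/12679) = (2*I*√1481 - 3983) + 4790/12679 = (-3983 + 2*I*√1481) + 4790/12679 = -50495667/12679 + 2*I*√1481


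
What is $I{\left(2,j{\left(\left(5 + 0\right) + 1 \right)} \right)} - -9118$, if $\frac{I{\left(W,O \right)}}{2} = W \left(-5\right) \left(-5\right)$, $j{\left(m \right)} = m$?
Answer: $9218$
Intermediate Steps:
$I{\left(W,O \right)} = 50 W$ ($I{\left(W,O \right)} = 2 W \left(-5\right) \left(-5\right) = 2 - 5 W \left(-5\right) = 2 \cdot 25 W = 50 W$)
$I{\left(2,j{\left(\left(5 + 0\right) + 1 \right)} \right)} - -9118 = 50 \cdot 2 - -9118 = 100 + 9118 = 9218$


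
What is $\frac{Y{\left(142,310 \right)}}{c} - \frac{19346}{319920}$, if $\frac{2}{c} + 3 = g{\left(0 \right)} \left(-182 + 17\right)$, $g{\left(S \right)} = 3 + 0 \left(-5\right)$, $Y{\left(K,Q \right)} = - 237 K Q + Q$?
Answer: $\frac{415524104187527}{159960} \approx 2.5977 \cdot 10^{9}$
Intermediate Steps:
$Y{\left(K,Q \right)} = Q - 237 K Q$ ($Y{\left(K,Q \right)} = - 237 K Q + Q = Q - 237 K Q$)
$g{\left(S \right)} = 3$ ($g{\left(S \right)} = 3 + 0 = 3$)
$c = - \frac{1}{249}$ ($c = \frac{2}{-3 + 3 \left(-182 + 17\right)} = \frac{2}{-3 + 3 \left(-165\right)} = \frac{2}{-3 - 495} = \frac{2}{-498} = 2 \left(- \frac{1}{498}\right) = - \frac{1}{249} \approx -0.0040161$)
$\frac{Y{\left(142,310 \right)}}{c} - \frac{19346}{319920} = \frac{310 \left(1 - 33654\right)}{- \frac{1}{249}} - \frac{19346}{319920} = 310 \left(1 - 33654\right) \left(-249\right) - \frac{9673}{159960} = 310 \left(-33653\right) \left(-249\right) - \frac{9673}{159960} = \left(-10432430\right) \left(-249\right) - \frac{9673}{159960} = 2597675070 - \frac{9673}{159960} = \frac{415524104187527}{159960}$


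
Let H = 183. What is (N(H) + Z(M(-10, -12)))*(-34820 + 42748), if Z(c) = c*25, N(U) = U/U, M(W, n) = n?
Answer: -2370472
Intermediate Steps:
N(U) = 1
Z(c) = 25*c
(N(H) + Z(M(-10, -12)))*(-34820 + 42748) = (1 + 25*(-12))*(-34820 + 42748) = (1 - 300)*7928 = -299*7928 = -2370472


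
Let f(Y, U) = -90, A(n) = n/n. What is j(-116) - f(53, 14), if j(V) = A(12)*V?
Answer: -26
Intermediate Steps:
A(n) = 1
j(V) = V (j(V) = 1*V = V)
j(-116) - f(53, 14) = -116 - 1*(-90) = -116 + 90 = -26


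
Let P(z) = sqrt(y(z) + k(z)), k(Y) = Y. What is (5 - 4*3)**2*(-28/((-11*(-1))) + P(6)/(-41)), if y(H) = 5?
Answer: -1372/11 - 49*sqrt(11)/41 ≈ -128.69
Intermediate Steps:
P(z) = sqrt(5 + z)
(5 - 4*3)**2*(-28/((-11*(-1))) + P(6)/(-41)) = (5 - 4*3)**2*(-28/((-11*(-1))) + sqrt(5 + 6)/(-41)) = (5 - 12)**2*(-28/11 + sqrt(11)*(-1/41)) = (-7)**2*(-28*1/11 - sqrt(11)/41) = 49*(-28/11 - sqrt(11)/41) = -1372/11 - 49*sqrt(11)/41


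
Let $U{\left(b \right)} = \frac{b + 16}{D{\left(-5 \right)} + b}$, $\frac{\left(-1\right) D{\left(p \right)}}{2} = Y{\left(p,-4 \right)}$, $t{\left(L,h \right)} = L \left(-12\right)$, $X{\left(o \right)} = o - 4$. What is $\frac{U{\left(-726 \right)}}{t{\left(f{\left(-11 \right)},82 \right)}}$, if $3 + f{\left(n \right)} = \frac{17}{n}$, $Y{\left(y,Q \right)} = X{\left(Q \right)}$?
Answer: $\frac{11}{600} \approx 0.018333$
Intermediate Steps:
$X{\left(o \right)} = -4 + o$
$Y{\left(y,Q \right)} = -4 + Q$
$f{\left(n \right)} = -3 + \frac{17}{n}$
$t{\left(L,h \right)} = - 12 L$
$D{\left(p \right)} = 16$ ($D{\left(p \right)} = - 2 \left(-4 - 4\right) = \left(-2\right) \left(-8\right) = 16$)
$U{\left(b \right)} = 1$ ($U{\left(b \right)} = \frac{b + 16}{16 + b} = \frac{16 + b}{16 + b} = 1$)
$\frac{U{\left(-726 \right)}}{t{\left(f{\left(-11 \right)},82 \right)}} = 1 \frac{1}{\left(-12\right) \left(-3 + \frac{17}{-11}\right)} = 1 \frac{1}{\left(-12\right) \left(-3 + 17 \left(- \frac{1}{11}\right)\right)} = 1 \frac{1}{\left(-12\right) \left(-3 - \frac{17}{11}\right)} = 1 \frac{1}{\left(-12\right) \left(- \frac{50}{11}\right)} = 1 \frac{1}{\frac{600}{11}} = 1 \cdot \frac{11}{600} = \frac{11}{600}$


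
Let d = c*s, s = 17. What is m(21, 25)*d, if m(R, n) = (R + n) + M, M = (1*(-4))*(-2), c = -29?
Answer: -26622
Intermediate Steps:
d = -493 (d = -29*17 = -493)
M = 8 (M = -4*(-2) = 8)
m(R, n) = 8 + R + n (m(R, n) = (R + n) + 8 = 8 + R + n)
m(21, 25)*d = (8 + 21 + 25)*(-493) = 54*(-493) = -26622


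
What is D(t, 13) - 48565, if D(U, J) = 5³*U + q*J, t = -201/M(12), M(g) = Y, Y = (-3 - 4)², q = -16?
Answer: -2415002/49 ≈ -49286.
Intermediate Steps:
Y = 49 (Y = (-7)² = 49)
M(g) = 49
t = -201/49 ≈ -4.1020
D(U, J) = -16*J + 125*U (D(U, J) = 5³*U - 16*J = 125*U - 16*J = -16*J + 125*U)
D(t, 13) - 48565 = (-16*13 + 125*(-201/49)) - 48565 = (-208 - 25125/49) - 48565 = -35317/49 - 48565 = -2415002/49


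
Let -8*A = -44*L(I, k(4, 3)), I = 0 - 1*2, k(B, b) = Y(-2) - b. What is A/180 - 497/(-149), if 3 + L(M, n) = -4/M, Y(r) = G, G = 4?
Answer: 177281/53640 ≈ 3.3050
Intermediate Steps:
Y(r) = 4
k(B, b) = 4 - b
I = -2 (I = 0 - 2 = -2)
L(M, n) = -3 - 4/M
A = -11/2 (A = -(-11)*(-3 - 4/(-2))/2 = -(-11)*(-3 - 4*(-1/2))/2 = -(-11)*(-3 + 2)/2 = -(-11)*(-1)/2 = -1/8*44 = -11/2 ≈ -5.5000)
A/180 - 497/(-149) = -11/2/180 - 497/(-149) = -11/2*1/180 - 497*(-1/149) = -11/360 + 497/149 = 177281/53640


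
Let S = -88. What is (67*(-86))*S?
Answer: 507056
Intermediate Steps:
(67*(-86))*S = (67*(-86))*(-88) = -5762*(-88) = 507056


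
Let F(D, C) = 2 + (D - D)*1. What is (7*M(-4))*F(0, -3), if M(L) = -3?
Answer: -42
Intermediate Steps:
F(D, C) = 2 (F(D, C) = 2 + 0*1 = 2 + 0 = 2)
(7*M(-4))*F(0, -3) = (7*(-3))*2 = -21*2 = -42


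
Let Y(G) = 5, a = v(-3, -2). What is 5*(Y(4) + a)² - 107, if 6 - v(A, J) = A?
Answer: 873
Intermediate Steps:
v(A, J) = 6 - A
a = 9 (a = 6 - 1*(-3) = 6 + 3 = 9)
5*(Y(4) + a)² - 107 = 5*(5 + 9)² - 107 = 5*14² - 107 = 5*196 - 107 = 980 - 107 = 873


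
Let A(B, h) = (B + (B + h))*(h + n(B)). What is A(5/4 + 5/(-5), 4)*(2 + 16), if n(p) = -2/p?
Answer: -324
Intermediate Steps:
A(B, h) = (h - 2/B)*(h + 2*B) (A(B, h) = (B + (B + h))*(h - 2/B) = (h + 2*B)*(h - 2/B) = (h - 2/B)*(h + 2*B))
A(5/4 + 5/(-5), 4)*(2 + 16) = (-4 + 4**2 - 2*4/(5/4 + 5/(-5)) + 2*(5/4 + 5/(-5))*4)*(2 + 16) = (-4 + 16 - 2*4/(5*(1/4) + 5*(-1/5)) + 2*(5*(1/4) + 5*(-1/5))*4)*18 = (-4 + 16 - 2*4/(5/4 - 1) + 2*(5/4 - 1)*4)*18 = (-4 + 16 - 2*4/1/4 + 2*(1/4)*4)*18 = (-4 + 16 - 2*4*4 + 2)*18 = (-4 + 16 - 32 + 2)*18 = -18*18 = -324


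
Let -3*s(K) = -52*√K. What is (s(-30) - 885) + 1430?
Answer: 545 + 52*I*√30/3 ≈ 545.0 + 94.939*I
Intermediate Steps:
s(K) = 52*√K/3 (s(K) = -(-52)*√K/3 = 52*√K/3)
(s(-30) - 885) + 1430 = (52*√(-30)/3 - 885) + 1430 = (52*(I*√30)/3 - 885) + 1430 = (52*I*√30/3 - 885) + 1430 = (-885 + 52*I*√30/3) + 1430 = 545 + 52*I*√30/3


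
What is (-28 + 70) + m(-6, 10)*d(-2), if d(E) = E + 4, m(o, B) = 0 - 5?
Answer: 32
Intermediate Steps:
m(o, B) = -5
d(E) = 4 + E
(-28 + 70) + m(-6, 10)*d(-2) = (-28 + 70) - 5*(4 - 2) = 42 - 5*2 = 42 - 10 = 32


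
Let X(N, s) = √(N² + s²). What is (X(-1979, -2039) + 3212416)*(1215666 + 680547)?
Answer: 6091424980608 + 1896213*√8073962 ≈ 6.0968e+12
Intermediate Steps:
(X(-1979, -2039) + 3212416)*(1215666 + 680547) = (√((-1979)² + (-2039)²) + 3212416)*(1215666 + 680547) = (√(3916441 + 4157521) + 3212416)*1896213 = (√8073962 + 3212416)*1896213 = (3212416 + √8073962)*1896213 = 6091424980608 + 1896213*√8073962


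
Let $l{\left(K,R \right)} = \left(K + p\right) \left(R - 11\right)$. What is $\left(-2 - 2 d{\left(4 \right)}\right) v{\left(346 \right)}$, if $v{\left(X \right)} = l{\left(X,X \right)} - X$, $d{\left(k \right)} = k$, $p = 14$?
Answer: $-1202540$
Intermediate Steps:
$l{\left(K,R \right)} = \left(-11 + R\right) \left(14 + K\right)$ ($l{\left(K,R \right)} = \left(K + 14\right) \left(R - 11\right) = \left(14 + K\right) \left(-11 + R\right) = \left(-11 + R\right) \left(14 + K\right)$)
$v{\left(X \right)} = -154 + X^{2} + 2 X$ ($v{\left(X \right)} = \left(-154 - 11 X + 14 X + X X\right) - X = \left(-154 - 11 X + 14 X + X^{2}\right) - X = \left(-154 + X^{2} + 3 X\right) - X = -154 + X^{2} + 2 X$)
$\left(-2 - 2 d{\left(4 \right)}\right) v{\left(346 \right)} = \left(-2 - 8\right) \left(-154 + 346^{2} + 2 \cdot 346\right) = \left(-2 - 8\right) \left(-154 + 119716 + 692\right) = \left(-10\right) 120254 = -1202540$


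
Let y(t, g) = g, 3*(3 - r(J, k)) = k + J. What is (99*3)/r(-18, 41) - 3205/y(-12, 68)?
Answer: -52729/476 ≈ -110.78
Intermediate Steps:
r(J, k) = 3 - J/3 - k/3 (r(J, k) = 3 - (k + J)/3 = 3 - (J + k)/3 = 3 + (-J/3 - k/3) = 3 - J/3 - k/3)
(99*3)/r(-18, 41) - 3205/y(-12, 68) = (99*3)/(3 - ⅓*(-18) - ⅓*41) - 3205/68 = 297/(3 + 6 - 41/3) - 3205*1/68 = 297/(-14/3) - 3205/68 = 297*(-3/14) - 3205/68 = -891/14 - 3205/68 = -52729/476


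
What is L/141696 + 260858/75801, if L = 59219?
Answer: 13817131529/3580232832 ≈ 3.8593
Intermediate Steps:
L/141696 + 260858/75801 = 59219/141696 + 260858/75801 = 13817131529/3580232832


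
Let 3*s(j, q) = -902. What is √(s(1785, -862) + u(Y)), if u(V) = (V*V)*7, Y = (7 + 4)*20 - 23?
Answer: √2442261/3 ≈ 520.92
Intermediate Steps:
s(j, q) = -902/3 (s(j, q) = (⅓)*(-902) = -902/3)
Y = 197 (Y = 11*20 - 23 = 220 - 23 = 197)
u(V) = 7*V² (u(V) = V²*7 = 7*V²)
√(s(1785, -862) + u(Y)) = √(-902/3 + 7*197²) = √(-902/3 + 7*38809) = √(-902/3 + 271663) = √(814087/3) = √2442261/3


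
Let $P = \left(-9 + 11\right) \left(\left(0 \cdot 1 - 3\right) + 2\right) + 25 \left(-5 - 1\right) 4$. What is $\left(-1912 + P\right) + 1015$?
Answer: $-1499$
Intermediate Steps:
$P = -602$ ($P = 2 \left(\left(0 - 3\right) + 2\right) + 25 \left(\left(-6\right) 4\right) = 2 \left(-3 + 2\right) + 25 \left(-24\right) = 2 \left(-1\right) - 600 = -2 - 600 = -602$)
$\left(-1912 + P\right) + 1015 = \left(-1912 - 602\right) + 1015 = -2514 + 1015 = -1499$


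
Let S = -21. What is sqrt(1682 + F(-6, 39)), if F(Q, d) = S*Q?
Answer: 4*sqrt(113) ≈ 42.521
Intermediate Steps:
F(Q, d) = -21*Q
sqrt(1682 + F(-6, 39)) = sqrt(1682 - 21*(-6)) = sqrt(1682 + 126) = sqrt(1808) = 4*sqrt(113)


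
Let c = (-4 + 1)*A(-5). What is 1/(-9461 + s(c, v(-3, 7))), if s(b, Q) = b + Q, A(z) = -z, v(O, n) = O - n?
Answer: -1/9486 ≈ -0.00010542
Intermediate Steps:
c = -15 (c = (-4 + 1)*(-1*(-5)) = -3*5 = -15)
s(b, Q) = Q + b
1/(-9461 + s(c, v(-3, 7))) = 1/(-9461 + ((-3 - 1*7) - 15)) = 1/(-9461 + ((-3 - 7) - 15)) = 1/(-9461 + (-10 - 15)) = 1/(-9461 - 25) = 1/(-9486) = -1/9486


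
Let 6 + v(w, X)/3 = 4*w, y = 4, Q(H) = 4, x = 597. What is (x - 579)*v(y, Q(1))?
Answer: 540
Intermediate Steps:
v(w, X) = -18 + 12*w (v(w, X) = -18 + 3*(4*w) = -18 + 12*w)
(x - 579)*v(y, Q(1)) = (597 - 579)*(-18 + 12*4) = 18*(-18 + 48) = 18*30 = 540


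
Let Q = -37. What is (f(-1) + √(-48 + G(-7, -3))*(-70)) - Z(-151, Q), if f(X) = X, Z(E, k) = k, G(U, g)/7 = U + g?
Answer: 36 - 70*I*√118 ≈ 36.0 - 760.39*I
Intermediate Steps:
G(U, g) = 7*U + 7*g (G(U, g) = 7*(U + g) = 7*U + 7*g)
(f(-1) + √(-48 + G(-7, -3))*(-70)) - Z(-151, Q) = (-1 + √(-48 + (7*(-7) + 7*(-3)))*(-70)) - 1*(-37) = (-1 + √(-48 + (-49 - 21))*(-70)) + 37 = (-1 + √(-48 - 70)*(-70)) + 37 = (-1 + √(-118)*(-70)) + 37 = (-1 + (I*√118)*(-70)) + 37 = (-1 - 70*I*√118) + 37 = 36 - 70*I*√118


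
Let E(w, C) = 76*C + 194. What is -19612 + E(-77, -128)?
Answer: -29146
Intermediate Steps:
E(w, C) = 194 + 76*C
-19612 + E(-77, -128) = -19612 + (194 + 76*(-128)) = -19612 + (194 - 9728) = -19612 - 9534 = -29146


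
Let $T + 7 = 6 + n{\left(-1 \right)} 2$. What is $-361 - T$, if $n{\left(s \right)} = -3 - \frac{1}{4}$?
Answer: $- \frac{707}{2} \approx -353.5$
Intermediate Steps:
$n{\left(s \right)} = - \frac{13}{4}$ ($n{\left(s \right)} = -3 - \frac{1}{4} = - \frac{13}{4}$)
$T = - \frac{15}{2}$ ($T = -7 + \left(6 - \frac{13}{2}\right) = -7 - \frac{1}{2} = - \frac{15}{2} \approx -7.5$)
$-361 - T = -361 - - \frac{15}{2} = -361 + \frac{15}{2} = - \frac{707}{2}$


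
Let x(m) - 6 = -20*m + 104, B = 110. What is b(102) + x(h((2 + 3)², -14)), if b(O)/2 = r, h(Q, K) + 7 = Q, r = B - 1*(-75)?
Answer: 120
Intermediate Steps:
r = 185 (r = 110 - 1*(-75) = 110 + 75 = 185)
h(Q, K) = -7 + Q
b(O) = 370 (b(O) = 2*185 = 370)
x(m) = 110 - 20*m (x(m) = 6 + (-20*m + 104) = 6 + (104 - 20*m) = 110 - 20*m)
b(102) + x(h((2 + 3)², -14)) = 370 + (110 - 20*(-7 + (2 + 3)²)) = 370 + (110 - 20*(-7 + 5²)) = 370 + (110 - 20*(-7 + 25)) = 370 + (110 - 20*18) = 370 + (110 - 360) = 370 - 250 = 120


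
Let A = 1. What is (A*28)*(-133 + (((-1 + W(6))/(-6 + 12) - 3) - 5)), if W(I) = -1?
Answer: -11872/3 ≈ -3957.3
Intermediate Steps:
(A*28)*(-133 + (((-1 + W(6))/(-6 + 12) - 3) - 5)) = (1*28)*(-133 + (((-1 - 1)/(-6 + 12) - 3) - 5)) = 28*(-133 + ((-2/6 - 3) - 5)) = 28*(-133 + ((-2*⅙ - 3) - 5)) = 28*(-133 + ((-⅓ - 3) - 5)) = 28*(-133 + (-10/3 - 5)) = 28*(-133 - 25/3) = 28*(-424/3) = -11872/3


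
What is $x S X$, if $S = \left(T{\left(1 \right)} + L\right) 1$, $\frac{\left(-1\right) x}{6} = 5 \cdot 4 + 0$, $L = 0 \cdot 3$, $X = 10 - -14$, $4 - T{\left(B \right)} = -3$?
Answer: $-20160$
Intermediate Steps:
$T{\left(B \right)} = 7$ ($T{\left(B \right)} = 4 - -3 = 4 + 3 = 7$)
$X = 24$ ($X = 10 + 14 = 24$)
$L = 0$
$x = -120$ ($x = - 6 \left(5 \cdot 4 + 0\right) = - 6 \left(20 + 0\right) = \left(-6\right) 20 = -120$)
$S = 7$ ($S = \left(7 + 0\right) 1 = 7 \cdot 1 = 7$)
$x S X = \left(-120\right) 7 \cdot 24 = \left(-840\right) 24 = -20160$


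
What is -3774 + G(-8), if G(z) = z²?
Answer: -3710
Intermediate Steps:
-3774 + G(-8) = -3774 + (-8)² = -3774 + 64 = -3710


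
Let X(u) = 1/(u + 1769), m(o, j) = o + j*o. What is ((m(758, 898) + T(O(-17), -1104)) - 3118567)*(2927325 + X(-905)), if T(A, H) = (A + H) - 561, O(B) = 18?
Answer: -514013633836031/72 ≈ -7.1391e+12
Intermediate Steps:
X(u) = 1/(1769 + u)
T(A, H) = -561 + A + H
((m(758, 898) + T(O(-17), -1104)) - 3118567)*(2927325 + X(-905)) = ((758*(1 + 898) + (-561 + 18 - 1104)) - 3118567)*(2927325 + 1/(1769 - 905)) = ((758*899 - 1647) - 3118567)*(2927325 + 1/864) = ((681442 - 1647) - 3118567)*(2927325 + 1/864) = (679795 - 3118567)*(2529208801/864) = -2438772*2529208801/864 = -514013633836031/72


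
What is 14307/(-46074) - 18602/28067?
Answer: -419541039/431052986 ≈ -0.97329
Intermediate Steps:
14307/(-46074) - 18602/28067 = 14307*(-1/46074) - 18602*1/28067 = -4769/15358 - 18602/28067 = -419541039/431052986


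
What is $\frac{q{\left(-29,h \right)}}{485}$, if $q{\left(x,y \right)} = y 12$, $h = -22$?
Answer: $- \frac{264}{485} \approx -0.54433$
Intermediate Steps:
$q{\left(x,y \right)} = 12 y$
$\frac{q{\left(-29,h \right)}}{485} = \frac{12 \left(-22\right)}{485} = \left(-264\right) \frac{1}{485} = - \frac{264}{485}$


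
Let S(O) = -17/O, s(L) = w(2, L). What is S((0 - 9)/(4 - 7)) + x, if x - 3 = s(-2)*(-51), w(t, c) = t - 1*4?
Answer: 298/3 ≈ 99.333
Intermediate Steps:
w(t, c) = -4 + t (w(t, c) = t - 4 = -4 + t)
s(L) = -2 (s(L) = -4 + 2 = -2)
x = 105 (x = 3 - 2*(-51) = 3 + 102 = 105)
S((0 - 9)/(4 - 7)) + x = -17*(4 - 7)/(0 - 9) + 105 = -17/((-9/(-3))) + 105 = -17/((-9*(-1/3))) + 105 = -17/3 + 105 = 298/3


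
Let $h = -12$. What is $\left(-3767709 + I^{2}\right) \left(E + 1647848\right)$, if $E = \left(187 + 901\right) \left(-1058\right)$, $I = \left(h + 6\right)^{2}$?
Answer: $-1870943059272$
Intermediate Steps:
$I = 36$ ($I = \left(-12 + 6\right)^{2} = \left(-6\right)^{2} = 36$)
$E = -1151104$ ($E = 1088 \left(-1058\right) = -1151104$)
$\left(-3767709 + I^{2}\right) \left(E + 1647848\right) = \left(-3767709 + 36^{2}\right) \left(-1151104 + 1647848\right) = \left(-3767709 + 1296\right) 496744 = \left(-3766413\right) 496744 = -1870943059272$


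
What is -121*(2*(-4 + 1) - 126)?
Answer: 15972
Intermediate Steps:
-121*(2*(-4 + 1) - 126) = -121*(2*(-3) - 126) = -121*(-6 - 126) = -121*(-132) = 15972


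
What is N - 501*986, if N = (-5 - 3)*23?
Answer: -494170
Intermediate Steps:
N = -184 (N = -8*23 = -184)
N - 501*986 = -184 - 501*986 = -184 - 493986 = -494170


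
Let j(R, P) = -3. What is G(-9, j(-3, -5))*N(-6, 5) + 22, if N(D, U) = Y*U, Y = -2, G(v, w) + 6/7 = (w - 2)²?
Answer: -1536/7 ≈ -219.43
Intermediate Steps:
G(v, w) = -6/7 + (-2 + w)² (G(v, w) = -6/7 + (w - 2)² = -6/7 + (-2 + w)²)
N(D, U) = -2*U
G(-9, j(-3, -5))*N(-6, 5) + 22 = (-6/7 + (-2 - 3)²)*(-2*5) + 22 = (-6/7 + (-5)²)*(-10) + 22 = (-6/7 + 25)*(-10) + 22 = (169/7)*(-10) + 22 = -1690/7 + 22 = -1536/7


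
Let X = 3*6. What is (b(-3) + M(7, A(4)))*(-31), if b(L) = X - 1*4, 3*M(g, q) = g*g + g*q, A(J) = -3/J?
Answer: -10633/12 ≈ -886.08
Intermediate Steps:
X = 18
M(g, q) = g²/3 + g*q/3 (M(g, q) = (g*g + g*q)/3 = (g² + g*q)/3 = g²/3 + g*q/3)
b(L) = 14 (b(L) = 18 - 1*4 = 18 - 4 = 14)
(b(-3) + M(7, A(4)))*(-31) = (14 + (⅓)*7*(7 - 3/4))*(-31) = (14 + (⅓)*7*(7 - 3*¼))*(-31) = (14 + (⅓)*7*(7 - ¾))*(-31) = (14 + (⅓)*7*(25/4))*(-31) = (14 + 175/12)*(-31) = (343/12)*(-31) = -10633/12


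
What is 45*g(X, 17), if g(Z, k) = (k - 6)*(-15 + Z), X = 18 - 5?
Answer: -990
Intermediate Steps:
X = 13
g(Z, k) = (-15 + Z)*(-6 + k) (g(Z, k) = (-6 + k)*(-15 + Z) = (-15 + Z)*(-6 + k))
45*g(X, 17) = 45*(90 - 15*17 - 6*13 + 13*17) = 45*(90 - 255 - 78 + 221) = 45*(-22) = -990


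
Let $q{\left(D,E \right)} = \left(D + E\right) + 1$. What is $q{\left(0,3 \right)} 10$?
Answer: $40$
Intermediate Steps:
$q{\left(D,E \right)} = 1 + D + E$
$q{\left(0,3 \right)} 10 = \left(1 + 0 + 3\right) 10 = 4 \cdot 10 = 40$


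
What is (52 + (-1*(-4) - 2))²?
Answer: 2916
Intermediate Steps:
(52 + (-1*(-4) - 2))² = (52 + (4 - 2))² = (52 + 2)² = 54² = 2916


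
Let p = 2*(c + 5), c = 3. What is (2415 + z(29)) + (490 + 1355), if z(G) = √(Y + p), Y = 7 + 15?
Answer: 4260 + √38 ≈ 4266.2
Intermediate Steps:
Y = 22
p = 16 (p = 2*(3 + 5) = 2*8 = 16)
z(G) = √38 (z(G) = √(22 + 16) = √38)
(2415 + z(29)) + (490 + 1355) = (2415 + √38) + (490 + 1355) = (2415 + √38) + 1845 = 4260 + √38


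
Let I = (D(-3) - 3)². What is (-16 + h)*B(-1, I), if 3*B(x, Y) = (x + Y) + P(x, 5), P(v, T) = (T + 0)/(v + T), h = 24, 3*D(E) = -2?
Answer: 986/27 ≈ 36.518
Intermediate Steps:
D(E) = -⅔ (D(E) = (⅓)*(-2) = -⅔)
I = 121/9 (I = (-⅔ - 3)² = (-11/3)² = 121/9 ≈ 13.444)
P(v, T) = T/(T + v)
B(x, Y) = Y/3 + x/3 + 5/(3*(5 + x)) (B(x, Y) = ((x + Y) + 5/(5 + x))/3 = ((Y + x) + 5/(5 + x))/3 = (Y + x + 5/(5 + x))/3 = Y/3 + x/3 + 5/(3*(5 + x)))
(-16 + h)*B(-1, I) = (-16 + 24)*((5 + (5 - 1)*(121/9 - 1))/(3*(5 - 1))) = 8*((⅓)*(5 + 4*(112/9))/4) = 8*((⅓)*(¼)*(5 + 448/9)) = 8*((⅓)*(¼)*(493/9)) = 8*(493/108) = 986/27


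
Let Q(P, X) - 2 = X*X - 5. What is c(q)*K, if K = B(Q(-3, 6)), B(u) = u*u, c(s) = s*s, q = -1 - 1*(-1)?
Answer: 0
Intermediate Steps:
q = 0 (q = -1 + 1 = 0)
Q(P, X) = -3 + X² (Q(P, X) = 2 + (X*X - 5) = 2 + (X² - 5) = 2 + (-5 + X²) = -3 + X²)
c(s) = s²
B(u) = u²
K = 1089 (K = (-3 + 6²)² = (-3 + 36)² = 33² = 1089)
c(q)*K = 0²*1089 = 0*1089 = 0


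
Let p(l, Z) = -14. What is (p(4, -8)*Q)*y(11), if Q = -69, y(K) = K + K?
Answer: 21252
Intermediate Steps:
y(K) = 2*K
(p(4, -8)*Q)*y(11) = (-14*(-69))*(2*11) = 966*22 = 21252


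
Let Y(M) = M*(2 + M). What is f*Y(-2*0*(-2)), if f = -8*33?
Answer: 0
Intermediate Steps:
f = -264
f*Y(-2*0*(-2)) = -264*-2*0*(-2)*(2 - 2*0*(-2)) = -264*0*(-2)*(2 + 0*(-2)) = -0*(2 + 0) = -0*2 = -264*0 = 0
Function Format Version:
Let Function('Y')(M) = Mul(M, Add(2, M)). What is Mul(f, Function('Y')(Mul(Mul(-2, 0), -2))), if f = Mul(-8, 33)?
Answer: 0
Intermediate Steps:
f = -264
Mul(f, Function('Y')(Mul(Mul(-2, 0), -2))) = Mul(-264, Mul(Mul(Mul(-2, 0), -2), Add(2, Mul(Mul(-2, 0), -2)))) = Mul(-264, Mul(Mul(0, -2), Add(2, Mul(0, -2)))) = Mul(-264, Mul(0, Add(2, 0))) = Mul(-264, Mul(0, 2)) = Mul(-264, 0) = 0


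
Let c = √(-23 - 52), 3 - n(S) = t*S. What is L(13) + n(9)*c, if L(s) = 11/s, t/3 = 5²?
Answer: 11/13 - 3360*I*√3 ≈ 0.84615 - 5819.7*I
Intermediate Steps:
t = 75 (t = 3*5² = 3*25 = 75)
n(S) = 3 - 75*S
c = 5*I*√3 (c = √(-75) = 5*I*√3 ≈ 8.6602*I)
L(13) + n(9)*c = 11/13 + (3 - 75*9)*(5*I*√3) = 11*(1/13) + (3 - 675)*(5*I*√3) = 11/13 - 3360*I*√3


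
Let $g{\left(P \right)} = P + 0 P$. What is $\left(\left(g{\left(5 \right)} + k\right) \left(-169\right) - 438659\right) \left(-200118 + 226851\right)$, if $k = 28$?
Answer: $-11875760988$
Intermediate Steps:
$g{\left(P \right)} = P$ ($g{\left(P \right)} = P + 0 = P$)
$\left(\left(g{\left(5 \right)} + k\right) \left(-169\right) - 438659\right) \left(-200118 + 226851\right) = \left(\left(5 + 28\right) \left(-169\right) - 438659\right) \left(-200118 + 226851\right) = \left(33 \left(-169\right) - 438659\right) 26733 = \left(-5577 - 438659\right) 26733 = \left(-444236\right) 26733 = -11875760988$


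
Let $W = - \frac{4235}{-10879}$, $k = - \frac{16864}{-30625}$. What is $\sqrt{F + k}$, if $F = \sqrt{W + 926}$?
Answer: $\frac{\sqrt{16495032544 + 30288125 \sqrt{906120811}}}{173075} \approx 5.5666$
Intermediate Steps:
$k = \frac{16864}{30625}$ ($k = \left(-16864\right) \left(- \frac{1}{30625}\right) = \frac{16864}{30625} \approx 0.55066$)
$W = \frac{385}{989}$ ($W = \left(-4235\right) \left(- \frac{1}{10879}\right) = \frac{385}{989} \approx 0.38928$)
$F = \frac{\sqrt{906120811}}{989}$ ($F = \sqrt{\frac{385}{989} + 926} = \sqrt{\frac{916199}{989}} = \frac{\sqrt{906120811}}{989} \approx 30.437$)
$\sqrt{F + k} = \sqrt{\frac{\sqrt{906120811}}{989} + \frac{16864}{30625}} = \sqrt{\frac{16864}{30625} + \frac{\sqrt{906120811}}{989}}$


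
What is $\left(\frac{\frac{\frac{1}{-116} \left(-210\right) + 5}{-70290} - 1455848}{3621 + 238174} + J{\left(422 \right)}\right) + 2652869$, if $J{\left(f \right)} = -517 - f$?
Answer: $\frac{522829300972024649}{197150938380} \approx 2.6519 \cdot 10^{6}$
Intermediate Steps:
$\left(\frac{\frac{\frac{1}{-116} \left(-210\right) + 5}{-70290} - 1455848}{3621 + 238174} + J{\left(422 \right)}\right) + 2652869 = \left(\frac{\frac{\frac{1}{-116} \left(-210\right) + 5}{-70290} - 1455848}{3621 + 238174} - 939\right) + 2652869 = \left(\frac{\left(\left(- \frac{1}{116}\right) \left(-210\right) + 5\right) \left(- \frac{1}{70290}\right) - 1455848}{241795} - 939\right) + 2652869 = \left(\left(\left(\frac{105}{58} + 5\right) \left(- \frac{1}{70290}\right) - 1455848\right) \frac{1}{241795} - 939\right) + 2652869 = \left(\left(\frac{395}{58} \left(- \frac{1}{70290}\right) - 1455848\right) \frac{1}{241795} - 939\right) + 2652869 = \left(\left(- \frac{79}{815364} - 1455848\right) \frac{1}{241795} - 939\right) + 2652869 = \left(\left(- \frac{1187046048751}{815364}\right) \frac{1}{241795} - 939\right) + 2652869 = \left(- \frac{1187046048751}{197150938380} - 939\right) + 2652869 = - \frac{186311777187571}{197150938380} + 2652869 = \frac{522829300972024649}{197150938380}$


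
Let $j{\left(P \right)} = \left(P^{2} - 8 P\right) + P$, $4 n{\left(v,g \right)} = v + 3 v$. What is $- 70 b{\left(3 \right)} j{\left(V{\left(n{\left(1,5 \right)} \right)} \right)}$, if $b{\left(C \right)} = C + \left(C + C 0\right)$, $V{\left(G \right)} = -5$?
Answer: $-25200$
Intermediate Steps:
$n{\left(v,g \right)} = v$ ($n{\left(v,g \right)} = \frac{v + 3 v}{4} = \frac{4 v}{4} = v$)
$j{\left(P \right)} = P^{2} - 7 P$
$b{\left(C \right)} = 2 C$ ($b{\left(C \right)} = C + \left(C + 0\right) = C + C = 2 C$)
$- 70 b{\left(3 \right)} j{\left(V{\left(n{\left(1,5 \right)} \right)} \right)} = - 70 \cdot 2 \cdot 3 \left(- 5 \left(-7 - 5\right)\right) = \left(-70\right) 6 \left(\left(-5\right) \left(-12\right)\right) = \left(-420\right) 60 = -25200$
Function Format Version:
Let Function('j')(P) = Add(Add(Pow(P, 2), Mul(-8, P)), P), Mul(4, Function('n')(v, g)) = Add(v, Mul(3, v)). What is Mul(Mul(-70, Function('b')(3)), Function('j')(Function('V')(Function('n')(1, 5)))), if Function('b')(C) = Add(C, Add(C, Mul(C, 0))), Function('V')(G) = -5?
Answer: -25200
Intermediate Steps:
Function('n')(v, g) = v (Function('n')(v, g) = Mul(Rational(1, 4), Add(v, Mul(3, v))) = Mul(Rational(1, 4), Mul(4, v)) = v)
Function('j')(P) = Add(Pow(P, 2), Mul(-7, P))
Function('b')(C) = Mul(2, C) (Function('b')(C) = Add(C, Add(C, 0)) = Add(C, C) = Mul(2, C))
Mul(Mul(-70, Function('b')(3)), Function('j')(Function('V')(Function('n')(1, 5)))) = Mul(Mul(-70, Mul(2, 3)), Mul(-5, Add(-7, -5))) = Mul(Mul(-70, 6), Mul(-5, -12)) = Mul(-420, 60) = -25200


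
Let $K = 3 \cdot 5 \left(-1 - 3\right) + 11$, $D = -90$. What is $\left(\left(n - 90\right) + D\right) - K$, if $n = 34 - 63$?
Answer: $-160$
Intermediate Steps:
$n = -29$ ($n = 34 - 63 = -29$)
$K = -49$ ($K = 3 \cdot 5 \left(-4\right) + 11 = 3 \left(-20\right) + 11 = -60 + 11 = -49$)
$\left(\left(n - 90\right) + D\right) - K = \left(\left(-29 - 90\right) - 90\right) - -49 = \left(-119 - 90\right) + 49 = -209 + 49 = -160$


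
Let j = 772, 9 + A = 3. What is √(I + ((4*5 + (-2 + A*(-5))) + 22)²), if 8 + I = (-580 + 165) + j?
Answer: √5249 ≈ 72.450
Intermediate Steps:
A = -6 (A = -9 + 3 = -6)
I = 349 (I = -8 + ((-580 + 165) + 772) = -8 + (-415 + 772) = -8 + 357 = 349)
√(I + ((4*5 + (-2 + A*(-5))) + 22)²) = √(349 + ((4*5 + (-2 - 6*(-5))) + 22)²) = √(349 + ((20 + (-2 + 30)) + 22)²) = √(349 + ((20 + 28) + 22)²) = √(349 + (48 + 22)²) = √(349 + 70²) = √(349 + 4900) = √5249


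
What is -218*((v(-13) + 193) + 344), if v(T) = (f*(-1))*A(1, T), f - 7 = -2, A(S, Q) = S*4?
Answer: -112706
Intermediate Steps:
A(S, Q) = 4*S
f = 5 (f = 7 - 2 = 5)
v(T) = -20 (v(T) = (5*(-1))*(4*1) = -5*4 = -20)
-218*((v(-13) + 193) + 344) = -218*((-20 + 193) + 344) = -218*(173 + 344) = -218*517 = -112706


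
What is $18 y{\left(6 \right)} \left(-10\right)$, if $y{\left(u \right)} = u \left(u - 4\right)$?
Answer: $-2160$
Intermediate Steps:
$y{\left(u \right)} = u \left(-4 + u\right)$
$18 y{\left(6 \right)} \left(-10\right) = 18 \cdot 6 \left(-4 + 6\right) \left(-10\right) = 18 \cdot 6 \cdot 2 \left(-10\right) = 18 \cdot 12 \left(-10\right) = 216 \left(-10\right) = -2160$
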